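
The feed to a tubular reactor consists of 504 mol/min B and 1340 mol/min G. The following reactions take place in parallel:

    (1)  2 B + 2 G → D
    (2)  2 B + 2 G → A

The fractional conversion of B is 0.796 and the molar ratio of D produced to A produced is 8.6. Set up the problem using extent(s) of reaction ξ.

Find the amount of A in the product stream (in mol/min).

Conversion of B: B consumed = 0.796 × 504 = 401.2 mol/min = 2ξ₁ + 2ξ₂.
Selectivity: 1ξ₁ / (1ξ₂) = 8.6 → ξ₁ = 8.6 ξ₂.
Substitute: (2·8.6 + 2) ξ₂ = 401.2 → ξ₂ = 20.9 mol/min, ξ₁ = 179.7 mol/min.
Outlet amounts (n = n₀ + Σ ν·ξ):
  B: 504 − 2(179.7) − 2(20.9) = 102.8
  G: 1340 − 2(179.7) − 2(20.9) = 938.8
  D: 0 + 1(179.7) = 179.7
  A: 0 + 1(20.9) = 20.9

20.9 mol/min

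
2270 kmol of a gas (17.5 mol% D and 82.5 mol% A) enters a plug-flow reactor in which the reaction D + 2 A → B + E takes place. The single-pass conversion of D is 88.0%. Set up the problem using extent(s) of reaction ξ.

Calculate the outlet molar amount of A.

1170 kmol

D reacted = 0.88 × 397.2 = 349.6 kmol; ν_D = −1, so ξ = 349.6/1 = 349.6 kmol.
Outlet amounts (n = n₀ + ν ξ):
  D: 397.2 − 1(349.6) = 47.67
  A: 1873 − 2(349.6) = 1174
  B: 0 + 1(349.6) = 349.6
  E: 0 + 1(349.6) = 349.6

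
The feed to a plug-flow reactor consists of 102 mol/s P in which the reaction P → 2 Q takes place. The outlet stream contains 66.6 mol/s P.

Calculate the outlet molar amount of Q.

70.8 mol/s

For P: n = n₀ − 1ξ → 66.6 = 102 − 1ξ, giving ξ = 35.4 mol/s.
Outlet amounts (n = n₀ + ν ξ):
  P: 102 − 1(35.4) = 66.6
  Q: 0 + 2(35.4) = 70.8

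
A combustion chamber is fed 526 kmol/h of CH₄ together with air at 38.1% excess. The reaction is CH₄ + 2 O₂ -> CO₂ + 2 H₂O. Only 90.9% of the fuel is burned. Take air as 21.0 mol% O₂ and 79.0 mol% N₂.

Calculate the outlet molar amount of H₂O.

956 kmol/h

Stoichiometric O₂ = 2 × 526 = 1052 kmol/h; O₂ fed = 1052 × 1.381 = 1453 kmol/h.
N₂ fed = 1453 × 79/21 = 5465 kmol/h.
Fuel reacted = 0.909 × 526 → ξ = 478.1 kmol/h.
Outlet (n = n₀ + ν ξ):
  CH₄: 526 − 1(478.1) = 47.87
  O₂: 1453 − 2(478.1) = 496.5
  N₂: 5465 (inert)
  CO₂: 0 + 1(478.1) = 478.1
  H₂O: 0 + 2(478.1) = 956.3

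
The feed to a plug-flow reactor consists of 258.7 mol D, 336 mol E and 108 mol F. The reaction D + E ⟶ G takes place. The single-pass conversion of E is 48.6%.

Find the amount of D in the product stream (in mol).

95.4 mol

E reacted = 0.486 × 336 = 163.3 mol; ν_E = −1, so ξ = 163.3/1 = 163.3 mol.
Outlet amounts (n = n₀ + ν ξ):
  D: 258.7 − 1(163.3) = 95.4
  E: 336 − 1(163.3) = 172.7
  G: 0 + 1(163.3) = 163.3
  F: 108 (inert)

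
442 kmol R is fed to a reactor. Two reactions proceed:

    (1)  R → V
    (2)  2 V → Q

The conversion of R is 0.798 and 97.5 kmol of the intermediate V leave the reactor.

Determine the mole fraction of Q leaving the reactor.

0.406

Conversion of R: R consumed = 1ξ₁ = 0.798 × 442 → ξ₁ = 352.7 kmol.
V balance: n_V = 0 + 1ξ₁ − 2ξ₂ = 97.5 → ξ₂ = (1·352.7 − 97.5)/2 = 127.6 kmol.
Outlet amounts (n = n₀ + Σ ν·ξ):
  R: 442 − 1(352.7) = 89.28
  V: 0 + 1(352.7) − 2(127.6) = 97.5
  Q: 0 + 1(127.6) = 127.6
Total out = 314.4 kmol; y_Q = 127.6 / 314.4 = 0.4059.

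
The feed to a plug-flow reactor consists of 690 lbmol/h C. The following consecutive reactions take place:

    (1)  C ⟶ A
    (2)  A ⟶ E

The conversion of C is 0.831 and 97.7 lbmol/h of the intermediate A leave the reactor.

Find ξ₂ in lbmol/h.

ξ₂ = 476 lbmol/h

Conversion of C: C consumed = 1ξ₁ = 0.831 × 690 → ξ₁ = 573.4 lbmol/h.
A balance: n_A = 0 + 1ξ₁ − 1ξ₂ = 97.7 → ξ₂ = (1·573.4 − 97.7)/1 = 475.7 lbmol/h.
Outlet amounts (n = n₀ + Σ ν·ξ):
  C: 690 − 1(573.4) = 116.6
  A: 0 + 1(573.4) − 1(475.7) = 97.7
  E: 0 + 1(475.7) = 475.7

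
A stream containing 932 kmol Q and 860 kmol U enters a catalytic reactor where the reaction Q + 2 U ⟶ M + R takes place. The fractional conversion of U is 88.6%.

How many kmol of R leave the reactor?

U reacted = 0.886 × 860 = 762 kmol; ν_U = −2, so ξ = 762/2 = 381 kmol.
Outlet amounts (n = n₀ + ν ξ):
  Q: 932 − 1(381) = 551
  U: 860 − 2(381) = 98.04
  M: 0 + 1(381) = 381
  R: 0 + 1(381) = 381

381 kmol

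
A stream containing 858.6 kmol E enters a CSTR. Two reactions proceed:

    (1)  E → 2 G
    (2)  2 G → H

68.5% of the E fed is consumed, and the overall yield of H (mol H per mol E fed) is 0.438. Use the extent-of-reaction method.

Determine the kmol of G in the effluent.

424 kmol

Conversion of E: E consumed = 1ξ₁ = 0.685 × 858.6 → ξ₁ = 588.1 kmol.
Yield of H: 1ξ₂ / 858.6 = 0.438 → ξ₂ = 376.1 kmol.
Outlet amounts (n = n₀ + Σ ν·ξ):
  E: 858.6 − 1(588.1) = 270.5
  G: 0 + 2(588.1) − 2(376.1) = 424.1
  H: 0 + 1(376.1) = 376.1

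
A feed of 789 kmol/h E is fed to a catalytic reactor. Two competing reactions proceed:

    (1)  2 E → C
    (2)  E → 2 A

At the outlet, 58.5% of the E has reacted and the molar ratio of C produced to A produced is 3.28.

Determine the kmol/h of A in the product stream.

65.4 kmol/h

Conversion of E: E consumed = 0.585 × 789 = 461.6 kmol/h = 2ξ₁ + 1ξ₂.
Selectivity: 1ξ₁ / (2ξ₂) = 3.28 → ξ₁ = 6.56 ξ₂.
Substitute: (2·6.56 + 1) ξ₂ = 461.6 → ξ₂ = 32.69 kmol/h, ξ₁ = 214.4 kmol/h.
Outlet amounts (n = n₀ + Σ ν·ξ):
  E: 789 − 2(214.4) − 1(32.69) = 327.4
  C: 0 + 1(214.4) = 214.4
  A: 0 + 2(32.69) = 65.38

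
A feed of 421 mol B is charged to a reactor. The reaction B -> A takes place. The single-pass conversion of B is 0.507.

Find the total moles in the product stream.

421 mol

B reacted = 0.507 × 421 = 213.4 mol; ν_B = −1, so ξ = 213.4/1 = 213.4 mol.
Outlet amounts (n = n₀ + ν ξ):
  B: 421 − 1(213.4) = 207.6
  A: 0 + 1(213.4) = 213.4
Total out = 207.6 + 213.4 = 421 mol.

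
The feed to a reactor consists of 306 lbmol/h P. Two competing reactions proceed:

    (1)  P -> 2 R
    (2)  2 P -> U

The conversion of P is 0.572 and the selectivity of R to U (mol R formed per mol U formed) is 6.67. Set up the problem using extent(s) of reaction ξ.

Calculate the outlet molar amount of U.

32.8 lbmol/h

Conversion of P: P consumed = 0.572 × 306 = 175 lbmol/h = 1ξ₁ + 2ξ₂.
Selectivity: 2ξ₁ / (1ξ₂) = 6.67 → ξ₁ = 3.335 ξ₂.
Substitute: (1·3.335 + 2) ξ₂ = 175 → ξ₂ = 32.81 lbmol/h, ξ₁ = 109.4 lbmol/h.
Outlet amounts (n = n₀ + Σ ν·ξ):
  P: 306 − 1(109.4) − 2(32.81) = 131
  R: 0 + 2(109.4) = 218.8
  U: 0 + 1(32.81) = 32.81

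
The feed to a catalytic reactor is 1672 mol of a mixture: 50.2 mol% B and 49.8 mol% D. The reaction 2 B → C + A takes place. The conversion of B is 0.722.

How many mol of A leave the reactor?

303 mol

B reacted = 0.722 × 839.3 = 606 mol; ν_B = −2, so ξ = 606/2 = 303 mol.
Outlet amounts (n = n₀ + ν ξ):
  B: 839.3 − 2(303) = 233.3
  C: 0 + 1(303) = 303
  A: 0 + 1(303) = 303
  D: 832.7 (inert)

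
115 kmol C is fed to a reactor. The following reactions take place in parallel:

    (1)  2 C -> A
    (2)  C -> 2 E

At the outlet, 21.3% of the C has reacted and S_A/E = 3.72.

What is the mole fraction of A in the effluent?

0.109

Conversion of C: C consumed = 0.213 × 115 = 24.5 kmol = 2ξ₁ + 1ξ₂.
Selectivity: 1ξ₁ / (2ξ₂) = 3.72 → ξ₁ = 7.44 ξ₂.
Substitute: (2·7.44 + 1) ξ₂ = 24.5 → ξ₂ = 1.543 kmol, ξ₁ = 11.48 kmol.
Outlet amounts (n = n₀ + Σ ν·ξ):
  C: 115 − 2(11.48) − 1(1.543) = 90.5
  A: 0 + 1(11.48) = 11.48
  E: 0 + 2(1.543) = 3.085
Total out = 105.1 kmol; y_A = 11.48 / 105.1 = 0.1092.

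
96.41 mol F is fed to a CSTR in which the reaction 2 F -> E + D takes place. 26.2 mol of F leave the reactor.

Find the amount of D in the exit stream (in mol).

For F: n = n₀ − 2ξ → 26.2 = 96.41 − 2ξ, giving ξ = 35.1 mol.
Outlet amounts (n = n₀ + ν ξ):
  F: 96.41 − 2(35.1) = 26.2
  E: 0 + 1(35.1) = 35.1
  D: 0 + 1(35.1) = 35.1

35.1 mol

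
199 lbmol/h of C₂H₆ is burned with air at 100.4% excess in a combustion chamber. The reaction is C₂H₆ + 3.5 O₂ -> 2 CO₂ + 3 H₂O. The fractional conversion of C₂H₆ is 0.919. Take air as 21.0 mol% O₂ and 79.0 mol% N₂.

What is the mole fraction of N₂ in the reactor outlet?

0.757

Stoichiometric O₂ = 3.5 × 199 = 696.5 lbmol/h; O₂ fed = 696.5 × 2.004 = 1396 lbmol/h.
N₂ fed = 1396 × 79/21 = 5251 lbmol/h.
Fuel reacted = 0.919 × 199 → ξ = 182.9 lbmol/h.
Outlet (n = n₀ + ν ξ):
  C₂H₆: 199 − 1(182.9) = 16.12
  O₂: 1396 − 3.5(182.9) = 755.7
  N₂: 5251 (inert)
  CO₂: 0 + 2(182.9) = 365.8
  H₂O: 0 + 3(182.9) = 548.6
Total out = 6937 lbmol/h; y_N₂ = 5251 / 6937 = 0.7569.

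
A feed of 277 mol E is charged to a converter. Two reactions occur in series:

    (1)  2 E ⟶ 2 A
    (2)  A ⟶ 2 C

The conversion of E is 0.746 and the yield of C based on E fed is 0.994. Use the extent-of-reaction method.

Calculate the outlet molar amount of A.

69 mol

Conversion of E: E consumed = 2ξ₁ = 0.746 × 277 → ξ₁ = 103.3 mol.
Yield of C: 2ξ₂ / 277 = 0.994 → ξ₂ = 137.7 mol.
Outlet amounts (n = n₀ + Σ ν·ξ):
  E: 277 − 2(103.3) = 70.36
  A: 0 + 2(103.3) − 1(137.7) = 68.97
  C: 0 + 2(137.7) = 275.3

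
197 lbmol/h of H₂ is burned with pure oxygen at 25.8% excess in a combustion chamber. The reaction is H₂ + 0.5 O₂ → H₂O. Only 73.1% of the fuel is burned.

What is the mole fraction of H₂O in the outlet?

0.579

Stoichiometric O₂ = 0.5 × 197 = 98.5 lbmol/h; O₂ fed = 98.5 × 1.258 = 123.9 lbmol/h.
Fuel reacted = 0.731 × 197 → ξ = 144 lbmol/h.
Outlet (n = n₀ + ν ξ):
  H₂: 197 − 1(144) = 52.99
  O₂: 123.9 − 0.5(144) = 51.91
  H₂O: 0 + 1(144) = 144
Total out = 248.9 lbmol/h; y_H₂O = 144 / 248.9 = 0.5786.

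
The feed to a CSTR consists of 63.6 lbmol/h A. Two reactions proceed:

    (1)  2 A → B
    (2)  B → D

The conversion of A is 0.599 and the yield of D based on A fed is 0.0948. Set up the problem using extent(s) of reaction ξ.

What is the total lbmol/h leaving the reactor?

44.6 lbmol/h

Conversion of A: A consumed = 2ξ₁ = 0.599 × 63.6 → ξ₁ = 19.05 lbmol/h.
Yield of D: 1ξ₂ / 63.6 = 0.0948 → ξ₂ = 6.029 lbmol/h.
Outlet amounts (n = n₀ + Σ ν·ξ):
  A: 63.6 − 2(19.05) = 25.5
  B: 0 + 1(19.05) − 1(6.029) = 13.02
  D: 0 + 1(6.029) = 6.029
Total out = 25.5 + 13.02 + 6.029 = 44.55 lbmol/h.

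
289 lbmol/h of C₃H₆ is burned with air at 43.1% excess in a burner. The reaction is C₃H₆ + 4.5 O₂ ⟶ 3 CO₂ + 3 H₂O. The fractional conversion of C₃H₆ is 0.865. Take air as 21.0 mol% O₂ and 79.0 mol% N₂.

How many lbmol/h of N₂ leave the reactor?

7000 lbmol/h

Stoichiometric O₂ = 4.5 × 289 = 1300 lbmol/h; O₂ fed = 1300 × 1.431 = 1861 lbmol/h.
N₂ fed = 1861 × 79/21 = 7001 lbmol/h.
Fuel reacted = 0.865 × 289 → ξ = 250 lbmol/h.
Outlet (n = n₀ + ν ξ):
  C₃H₆: 289 − 1(250) = 39.02
  O₂: 1861 − 4.5(250) = 736.1
  N₂: 7001 (inert)
  CO₂: 0 + 3(250) = 750
  H₂O: 0 + 3(250) = 750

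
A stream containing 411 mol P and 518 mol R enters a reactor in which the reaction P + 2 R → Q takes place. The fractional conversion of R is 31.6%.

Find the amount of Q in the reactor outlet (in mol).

R reacted = 0.316 × 518 = 163.7 mol; ν_R = −2, so ξ = 163.7/2 = 81.84 mol.
Outlet amounts (n = n₀ + ν ξ):
  P: 411 − 1(81.84) = 329.2
  R: 518 − 2(81.84) = 354.3
  Q: 0 + 1(81.84) = 81.84

81.8 mol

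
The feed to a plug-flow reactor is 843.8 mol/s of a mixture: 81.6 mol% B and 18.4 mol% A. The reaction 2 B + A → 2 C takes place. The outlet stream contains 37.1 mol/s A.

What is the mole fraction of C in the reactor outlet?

0.326

For A: n = n₀ − 1ξ → 37.1 = 155.3 − 1ξ, giving ξ = 118.2 mol/s.
Outlet amounts (n = n₀ + ν ξ):
  B: 688.5 − 2(118.2) = 452.2
  A: 155.3 − 1(118.2) = 37.1
  C: 0 + 2(118.2) = 236.3
Total out = 725.6 mol/s; y_C = 236.3 / 725.6 = 0.3257.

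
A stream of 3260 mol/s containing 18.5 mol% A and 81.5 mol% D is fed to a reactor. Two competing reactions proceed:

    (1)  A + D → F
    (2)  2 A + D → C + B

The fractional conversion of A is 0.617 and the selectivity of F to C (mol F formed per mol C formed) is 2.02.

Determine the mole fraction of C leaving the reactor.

Conversion of A: A consumed = 0.617 × 603.1 = 372.1 mol/s = 1ξ₁ + 2ξ₂.
Selectivity: 1ξ₁ / (1ξ₂) = 2.02 → ξ₁ = 2.02 ξ₂.
Substitute: (1·2.02 + 2) ξ₂ = 372.1 → ξ₂ = 92.57 mol/s, ξ₁ = 187 mol/s.
Outlet amounts (n = n₀ + Σ ν·ξ):
  A: 603.1 − 1(187) − 2(92.57) = 231
  D: 2657 − 1(187) − 1(92.57) = 2377
  F: 0 + 1(187) = 187
  C: 0 + 1(92.57) = 92.57
  B: 0 + 1(92.57) = 92.57
Total out = 2980 mol/s; y_C = 92.57 / 2980 = 0.03106.

0.0311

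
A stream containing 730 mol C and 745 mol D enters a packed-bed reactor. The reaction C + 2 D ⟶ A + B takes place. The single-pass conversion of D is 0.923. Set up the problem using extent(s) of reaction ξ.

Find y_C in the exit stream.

0.341

D reacted = 0.923 × 745 = 687.6 mol; ν_D = −2, so ξ = 687.6/2 = 343.8 mol.
Outlet amounts (n = n₀ + ν ξ):
  C: 730 − 1(343.8) = 386.2
  D: 745 − 2(343.8) = 57.37
  A: 0 + 1(343.8) = 343.8
  B: 0 + 1(343.8) = 343.8
Total out = 1131 mol; y_C = 386.2 / 1131 = 0.3414.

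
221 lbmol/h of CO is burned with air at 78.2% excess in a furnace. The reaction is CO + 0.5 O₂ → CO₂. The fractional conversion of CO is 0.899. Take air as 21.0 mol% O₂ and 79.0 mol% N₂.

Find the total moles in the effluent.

Stoichiometric O₂ = 0.5 × 221 = 110.5 lbmol/h; O₂ fed = 110.5 × 1.782 = 196.9 lbmol/h.
N₂ fed = 196.9 × 79/21 = 740.8 lbmol/h.
Fuel reacted = 0.899 × 221 → ξ = 198.7 lbmol/h.
Outlet (n = n₀ + ν ξ):
  CO: 221 − 1(198.7) = 22.32
  O₂: 196.9 − 0.5(198.7) = 97.57
  N₂: 740.8 (inert)
  CO₂: 0 + 1(198.7) = 198.7
Total out = 22.32 + 97.57 + 740.8 + 198.7 = 1059 lbmol/h.

1060 lbmol/h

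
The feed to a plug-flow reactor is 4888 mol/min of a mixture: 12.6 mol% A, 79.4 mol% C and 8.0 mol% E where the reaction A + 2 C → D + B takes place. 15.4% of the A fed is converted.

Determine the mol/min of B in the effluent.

A reacted = 0.154 × 615.9 = 94.85 mol/min; ν_A = −1, so ξ = 94.85/1 = 94.85 mol/min.
Outlet amounts (n = n₀ + ν ξ):
  A: 615.9 − 1(94.85) = 521
  C: 3881 − 2(94.85) = 3691
  D: 0 + 1(94.85) = 94.85
  B: 0 + 1(94.85) = 94.85
  E: 391 (inert)

94.8 mol/min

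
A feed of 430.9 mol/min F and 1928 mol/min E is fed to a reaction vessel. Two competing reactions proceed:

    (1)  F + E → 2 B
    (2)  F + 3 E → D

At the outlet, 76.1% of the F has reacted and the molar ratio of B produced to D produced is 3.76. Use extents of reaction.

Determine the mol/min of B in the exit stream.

428 mol/min

Conversion of F: F consumed = 0.761 × 430.9 = 327.9 mol/min = 1ξ₁ + 1ξ₂.
Selectivity: 2ξ₁ / (1ξ₂) = 3.76 → ξ₁ = 1.88 ξ₂.
Substitute: (1·1.88 + 1) ξ₂ = 327.9 → ξ₂ = 113.9 mol/min, ξ₁ = 214.1 mol/min.
Outlet amounts (n = n₀ + Σ ν·ξ):
  F: 430.9 − 1(214.1) − 1(113.9) = 103
  E: 1928 − 1(214.1) − 3(113.9) = 1372
  B: 0 + 2(214.1) = 428.1
  D: 0 + 1(113.9) = 113.9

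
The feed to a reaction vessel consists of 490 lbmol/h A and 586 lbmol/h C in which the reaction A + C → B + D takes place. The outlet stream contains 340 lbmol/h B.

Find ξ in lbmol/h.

ξ = 340 lbmol/h

For B: n = n₀ + 1ξ → 340 = 0 + 1ξ, giving ξ = 340 lbmol/h.
Outlet amounts (n = n₀ + ν ξ):
  A: 490 − 1(340) = 150
  C: 586 − 1(340) = 246
  B: 0 + 1(340) = 340
  D: 0 + 1(340) = 340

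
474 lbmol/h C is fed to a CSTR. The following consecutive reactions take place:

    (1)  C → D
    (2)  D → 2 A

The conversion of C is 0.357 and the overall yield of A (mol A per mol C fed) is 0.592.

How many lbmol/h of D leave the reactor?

28.9 lbmol/h

Conversion of C: C consumed = 1ξ₁ = 0.357 × 474 → ξ₁ = 169.2 lbmol/h.
Yield of A: 2ξ₂ / 474 = 0.592 → ξ₂ = 140.3 lbmol/h.
Outlet amounts (n = n₀ + Σ ν·ξ):
  C: 474 − 1(169.2) = 304.8
  D: 0 + 1(169.2) − 1(140.3) = 28.91
  A: 0 + 2(140.3) = 280.6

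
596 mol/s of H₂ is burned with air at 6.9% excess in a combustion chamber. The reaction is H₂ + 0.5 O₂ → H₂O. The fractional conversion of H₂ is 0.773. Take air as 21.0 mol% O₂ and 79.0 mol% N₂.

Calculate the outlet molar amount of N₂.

Stoichiometric O₂ = 0.5 × 596 = 298 mol/s; O₂ fed = 298 × 1.069 = 318.6 mol/s.
N₂ fed = 318.6 × 79/21 = 1198 mol/s.
Fuel reacted = 0.773 × 596 → ξ = 460.7 mol/s.
Outlet (n = n₀ + ν ξ):
  H₂: 596 − 1(460.7) = 135.3
  O₂: 318.6 − 0.5(460.7) = 88.21
  N₂: 1198 (inert)
  H₂O: 0 + 1(460.7) = 460.7

1200 mol/s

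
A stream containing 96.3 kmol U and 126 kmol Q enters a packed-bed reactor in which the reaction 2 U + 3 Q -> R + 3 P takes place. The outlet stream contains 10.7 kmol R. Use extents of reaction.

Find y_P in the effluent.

0.152

For R: n = n₀ + 1ξ → 10.7 = 0 + 1ξ, giving ξ = 10.7 kmol.
Outlet amounts (n = n₀ + ν ξ):
  U: 96.3 − 2(10.7) = 74.9
  Q: 126 − 3(10.7) = 93.9
  R: 0 + 1(10.7) = 10.7
  P: 0 + 3(10.7) = 32.1
Total out = 211.6 kmol; y_P = 32.1 / 211.6 = 0.1517.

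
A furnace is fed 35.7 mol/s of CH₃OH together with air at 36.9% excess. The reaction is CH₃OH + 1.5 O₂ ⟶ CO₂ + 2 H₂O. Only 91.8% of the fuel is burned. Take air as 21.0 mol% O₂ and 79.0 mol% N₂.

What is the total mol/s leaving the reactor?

Stoichiometric O₂ = 1.5 × 35.7 = 53.55 mol/s; O₂ fed = 53.55 × 1.369 = 73.31 mol/s.
N₂ fed = 73.31 × 79/21 = 275.8 mol/s.
Fuel reacted = 0.918 × 35.7 → ξ = 32.77 mol/s.
Outlet (n = n₀ + ν ξ):
  CH₃OH: 35.7 − 1(32.77) = 2.927
  O₂: 73.31 − 1.5(32.77) = 24.15
  N₂: 275.8 (inert)
  CO₂: 0 + 1(32.77) = 32.77
  H₂O: 0 + 2(32.77) = 65.55
Total out = 2.927 + 24.15 + 275.8 + 32.77 + 65.55 = 401.2 mol/s.

401 mol/s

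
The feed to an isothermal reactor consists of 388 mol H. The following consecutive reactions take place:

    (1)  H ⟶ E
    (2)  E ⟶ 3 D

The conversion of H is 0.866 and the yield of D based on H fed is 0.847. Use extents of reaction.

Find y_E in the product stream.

0.373

Conversion of H: H consumed = 1ξ₁ = 0.866 × 388 → ξ₁ = 336 mol.
Yield of D: 3ξ₂ / 388 = 0.847 → ξ₂ = 109.5 mol.
Outlet amounts (n = n₀ + Σ ν·ξ):
  H: 388 − 1(336) = 51.99
  E: 0 + 1(336) − 1(109.5) = 226.5
  D: 0 + 3(109.5) = 328.6
Total out = 607.1 mol; y_E = 226.5 / 607.1 = 0.373.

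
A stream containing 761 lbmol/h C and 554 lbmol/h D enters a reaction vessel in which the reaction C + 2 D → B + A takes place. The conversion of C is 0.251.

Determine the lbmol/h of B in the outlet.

C reacted = 0.251 × 761 = 191 lbmol/h; ν_C = −1, so ξ = 191/1 = 191 lbmol/h.
Outlet amounts (n = n₀ + ν ξ):
  C: 761 − 1(191) = 570
  D: 554 − 2(191) = 172
  B: 0 + 1(191) = 191
  A: 0 + 1(191) = 191

191 lbmol/h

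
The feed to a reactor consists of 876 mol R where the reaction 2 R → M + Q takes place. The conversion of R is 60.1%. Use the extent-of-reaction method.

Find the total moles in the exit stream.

876 mol

R reacted = 0.601 × 876 = 526.5 mol; ν_R = −2, so ξ = 526.5/2 = 263.2 mol.
Outlet amounts (n = n₀ + ν ξ):
  R: 876 − 2(263.2) = 349.5
  M: 0 + 1(263.2) = 263.2
  Q: 0 + 1(263.2) = 263.2
Total out = 349.5 + 263.2 + 263.2 = 876 mol.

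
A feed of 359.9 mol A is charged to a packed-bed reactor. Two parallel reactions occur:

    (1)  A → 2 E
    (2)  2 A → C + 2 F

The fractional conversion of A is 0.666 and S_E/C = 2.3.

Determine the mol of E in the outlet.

Conversion of A: A consumed = 0.666 × 359.9 = 239.7 mol = 1ξ₁ + 2ξ₂.
Selectivity: 2ξ₁ / (1ξ₂) = 2.3 → ξ₁ = 1.15 ξ₂.
Substitute: (1·1.15 + 2) ξ₂ = 239.7 → ξ₂ = 76.09 mol, ξ₁ = 87.51 mol.
Outlet amounts (n = n₀ + Σ ν·ξ):
  A: 359.9 − 1(87.51) − 2(76.09) = 120.2
  E: 0 + 2(87.51) = 175
  C: 0 + 1(76.09) = 76.09
  F: 0 + 2(76.09) = 152.2

175 mol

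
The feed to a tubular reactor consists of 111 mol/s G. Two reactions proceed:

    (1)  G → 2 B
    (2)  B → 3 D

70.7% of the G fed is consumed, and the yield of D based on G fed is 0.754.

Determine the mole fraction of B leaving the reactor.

0.526

Conversion of G: G consumed = 1ξ₁ = 0.707 × 111 → ξ₁ = 78.48 mol/s.
Yield of D: 3ξ₂ / 111 = 0.754 → ξ₂ = 27.9 mol/s.
Outlet amounts (n = n₀ + Σ ν·ξ):
  G: 111 − 1(78.48) = 32.52
  B: 0 + 2(78.48) − 1(27.9) = 129.1
  D: 0 + 3(27.9) = 83.69
Total out = 245.3 mol/s; y_B = 129.1 / 245.3 = 0.5262.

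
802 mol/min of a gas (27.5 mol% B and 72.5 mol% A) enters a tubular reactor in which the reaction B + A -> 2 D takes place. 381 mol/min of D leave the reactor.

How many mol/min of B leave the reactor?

For D: n = n₀ + 2ξ → 381 = 0 + 2ξ, giving ξ = 190.5 mol/min.
Outlet amounts (n = n₀ + ν ξ):
  B: 220.6 − 1(190.5) = 30.05
  A: 581.5 − 1(190.5) = 391
  D: 0 + 2(190.5) = 381

30.1 mol/min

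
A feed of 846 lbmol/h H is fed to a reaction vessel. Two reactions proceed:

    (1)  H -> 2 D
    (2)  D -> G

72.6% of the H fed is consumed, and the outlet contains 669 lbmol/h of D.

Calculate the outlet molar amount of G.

Conversion of H: H consumed = 1ξ₁ = 0.726 × 846 → ξ₁ = 614.2 lbmol/h.
D balance: n_D = 0 + 2ξ₁ − 1ξ₂ = 669 → ξ₂ = (2·614.2 − 669)/1 = 559.4 lbmol/h.
Outlet amounts (n = n₀ + Σ ν·ξ):
  H: 846 − 1(614.2) = 231.8
  D: 0 + 2(614.2) − 1(559.4) = 669
  G: 0 + 1(559.4) = 559.4

559 lbmol/h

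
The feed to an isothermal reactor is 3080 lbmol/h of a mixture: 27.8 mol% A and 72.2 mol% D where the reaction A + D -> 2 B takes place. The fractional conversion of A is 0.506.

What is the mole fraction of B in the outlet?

0.281

A reacted = 0.506 × 856.2 = 433.3 lbmol/h; ν_A = −1, so ξ = 433.3/1 = 433.3 lbmol/h.
Outlet amounts (n = n₀ + ν ξ):
  A: 856.2 − 1(433.3) = 423
  D: 2224 − 1(433.3) = 1791
  B: 0 + 2(433.3) = 866.5
Total out = 3080 lbmol/h; y_B = 866.5 / 3080 = 0.2813.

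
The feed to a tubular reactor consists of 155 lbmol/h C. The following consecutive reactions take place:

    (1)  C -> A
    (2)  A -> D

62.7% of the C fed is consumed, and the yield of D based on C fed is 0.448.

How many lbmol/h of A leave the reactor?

Conversion of C: C consumed = 1ξ₁ = 0.627 × 155 → ξ₁ = 97.19 lbmol/h.
Yield of D: 1ξ₂ / 155 = 0.448 → ξ₂ = 69.44 lbmol/h.
Outlet amounts (n = n₀ + Σ ν·ξ):
  C: 155 − 1(97.19) = 57.81
  A: 0 + 1(97.19) − 1(69.44) = 27.75
  D: 0 + 1(69.44) = 69.44

27.7 lbmol/h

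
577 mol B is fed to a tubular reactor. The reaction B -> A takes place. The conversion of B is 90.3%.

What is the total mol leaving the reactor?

577 mol

B reacted = 0.903 × 577 = 521 mol; ν_B = −1, so ξ = 521/1 = 521 mol.
Outlet amounts (n = n₀ + ν ξ):
  B: 577 − 1(521) = 55.97
  A: 0 + 1(521) = 521
Total out = 55.97 + 521 = 577 mol.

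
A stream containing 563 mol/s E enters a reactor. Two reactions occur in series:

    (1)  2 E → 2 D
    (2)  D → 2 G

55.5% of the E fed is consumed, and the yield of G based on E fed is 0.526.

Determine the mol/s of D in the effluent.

164 mol/s

Conversion of E: E consumed = 2ξ₁ = 0.555 × 563 → ξ₁ = 156.2 mol/s.
Yield of G: 2ξ₂ / 563 = 0.526 → ξ₂ = 148.1 mol/s.
Outlet amounts (n = n₀ + Σ ν·ξ):
  E: 563 − 2(156.2) = 250.5
  D: 0 + 2(156.2) − 1(148.1) = 164.4
  G: 0 + 2(148.1) = 296.1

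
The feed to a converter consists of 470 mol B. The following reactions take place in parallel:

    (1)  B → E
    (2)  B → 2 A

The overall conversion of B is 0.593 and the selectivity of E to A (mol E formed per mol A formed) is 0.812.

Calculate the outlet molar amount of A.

212 mol

Conversion of B: B consumed = 0.593 × 470 = 278.7 mol = 1ξ₁ + 1ξ₂.
Selectivity: 1ξ₁ / (2ξ₂) = 0.812 → ξ₁ = 1.624 ξ₂.
Substitute: (1·1.624 + 1) ξ₂ = 278.7 → ξ₂ = 106.2 mol, ξ₁ = 172.5 mol.
Outlet amounts (n = n₀ + Σ ν·ξ):
  B: 470 − 1(172.5) − 1(106.2) = 191.3
  E: 0 + 1(172.5) = 172.5
  A: 0 + 2(106.2) = 212.4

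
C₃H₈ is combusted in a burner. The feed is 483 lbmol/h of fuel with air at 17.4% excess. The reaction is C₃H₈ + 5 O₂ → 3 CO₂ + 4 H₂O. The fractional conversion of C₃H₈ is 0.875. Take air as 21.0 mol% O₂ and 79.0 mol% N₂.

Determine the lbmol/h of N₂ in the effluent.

10700 lbmol/h

Stoichiometric O₂ = 5 × 483 = 2415 lbmol/h; O₂ fed = 2415 × 1.174 = 2835 lbmol/h.
N₂ fed = 2835 × 79/21 = 10670 lbmol/h.
Fuel reacted = 0.875 × 483 → ξ = 422.6 lbmol/h.
Outlet (n = n₀ + ν ξ):
  C₃H₈: 483 − 1(422.6) = 60.38
  O₂: 2835 − 5(422.6) = 722.1
  N₂: 10670 (inert)
  CO₂: 0 + 3(422.6) = 1268
  H₂O: 0 + 4(422.6) = 1690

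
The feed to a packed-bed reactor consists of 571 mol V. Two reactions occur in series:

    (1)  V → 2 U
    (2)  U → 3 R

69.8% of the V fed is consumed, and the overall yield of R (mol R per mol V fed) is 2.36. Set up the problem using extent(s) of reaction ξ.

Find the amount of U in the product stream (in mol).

Conversion of V: V consumed = 1ξ₁ = 0.698 × 571 → ξ₁ = 398.6 mol.
Yield of R: 3ξ₂ / 571 = 2.36 → ξ₂ = 449.2 mol.
Outlet amounts (n = n₀ + Σ ν·ξ):
  V: 571 − 1(398.6) = 172.4
  U: 0 + 2(398.6) − 1(449.2) = 347.9
  R: 0 + 3(449.2) = 1348

348 mol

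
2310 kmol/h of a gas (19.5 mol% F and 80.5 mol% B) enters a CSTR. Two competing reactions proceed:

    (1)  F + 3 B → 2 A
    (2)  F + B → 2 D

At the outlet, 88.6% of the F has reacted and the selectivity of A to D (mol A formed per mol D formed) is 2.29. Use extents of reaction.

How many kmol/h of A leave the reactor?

Conversion of F: F consumed = 0.886 × 450.4 = 399.1 kmol/h = 1ξ₁ + 1ξ₂.
Selectivity: 2ξ₁ / (2ξ₂) = 2.29 → ξ₁ = 2.29 ξ₂.
Substitute: (1·2.29 + 1) ξ₂ = 399.1 → ξ₂ = 121.3 kmol/h, ξ₁ = 277.8 kmol/h.
Outlet amounts (n = n₀ + Σ ν·ξ):
  F: 450.4 − 1(277.8) − 1(121.3) = 51.35
  B: 1860 − 3(277.8) − 1(121.3) = 904.9
  A: 0 + 2(277.8) = 555.6
  D: 0 + 2(121.3) = 242.6

556 kmol/h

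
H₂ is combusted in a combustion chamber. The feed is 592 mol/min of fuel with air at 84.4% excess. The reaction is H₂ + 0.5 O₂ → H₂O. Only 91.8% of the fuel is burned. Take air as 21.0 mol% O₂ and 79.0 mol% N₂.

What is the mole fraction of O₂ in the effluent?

0.0939

Stoichiometric O₂ = 0.5 × 592 = 296 mol/min; O₂ fed = 296 × 1.844 = 545.8 mol/min.
N₂ fed = 545.8 × 79/21 = 2053 mol/min.
Fuel reacted = 0.918 × 592 → ξ = 543.5 mol/min.
Outlet (n = n₀ + ν ξ):
  H₂: 592 − 1(543.5) = 48.54
  O₂: 545.8 − 0.5(543.5) = 274.1
  N₂: 2053 (inert)
  H₂O: 0 + 1(543.5) = 543.5
Total out = 2919 mol/min; y_O₂ = 274.1 / 2919 = 0.09389.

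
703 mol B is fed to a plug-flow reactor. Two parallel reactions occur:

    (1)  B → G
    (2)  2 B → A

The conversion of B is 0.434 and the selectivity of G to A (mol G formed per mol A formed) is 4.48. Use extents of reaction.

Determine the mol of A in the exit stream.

Conversion of B: B consumed = 0.434 × 703 = 305.1 mol = 1ξ₁ + 2ξ₂.
Selectivity: 1ξ₁ / (1ξ₂) = 4.48 → ξ₁ = 4.48 ξ₂.
Substitute: (1·4.48 + 2) ξ₂ = 305.1 → ξ₂ = 47.08 mol, ξ₁ = 210.9 mol.
Outlet amounts (n = n₀ + Σ ν·ξ):
  B: 703 − 1(210.9) − 2(47.08) = 397.9
  G: 0 + 1(210.9) = 210.9
  A: 0 + 1(47.08) = 47.08

47.1 mol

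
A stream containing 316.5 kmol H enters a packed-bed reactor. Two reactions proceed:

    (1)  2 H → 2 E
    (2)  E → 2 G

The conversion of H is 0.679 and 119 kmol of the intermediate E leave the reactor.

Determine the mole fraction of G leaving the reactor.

0.465

Conversion of H: H consumed = 2ξ₁ = 0.679 × 316.5 → ξ₁ = 107.5 kmol.
E balance: n_E = 0 + 2ξ₁ − 1ξ₂ = 119 → ξ₂ = (2·107.5 − 119)/1 = 95.9 kmol.
Outlet amounts (n = n₀ + Σ ν·ξ):
  H: 316.5 − 2(107.5) = 101.6
  E: 0 + 2(107.5) − 1(95.9) = 119
  G: 0 + 2(95.9) = 191.8
Total out = 412.4 kmol; y_G = 191.8 / 412.4 = 0.4651.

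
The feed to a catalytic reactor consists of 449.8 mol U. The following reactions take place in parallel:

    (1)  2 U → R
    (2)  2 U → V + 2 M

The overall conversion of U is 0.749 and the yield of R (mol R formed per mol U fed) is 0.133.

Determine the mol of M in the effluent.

Yield of R: 1ξ₁ / 449.8 = 0.133 → ξ₁ = 59.82 mol.
Conversion of U: 2ξ₁ + 2ξ₂ = 0.749 × 449.8 = 336.9 → ξ₂ = 108.6 mol.
Outlet amounts (n = n₀ + Σ ν·ξ):
  U: 449.8 − 2(59.82) − 2(108.6) = 112.9
  R: 0 + 1(59.82) = 59.82
  V: 0 + 1(108.6) = 108.6
  M: 0 + 2(108.6) = 217.3

217 mol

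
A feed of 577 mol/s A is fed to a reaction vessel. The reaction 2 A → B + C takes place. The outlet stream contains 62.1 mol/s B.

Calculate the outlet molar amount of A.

For B: n = n₀ + 1ξ → 62.1 = 0 + 1ξ, giving ξ = 62.1 mol/s.
Outlet amounts (n = n₀ + ν ξ):
  A: 577 − 2(62.1) = 452.8
  B: 0 + 1(62.1) = 62.1
  C: 0 + 1(62.1) = 62.1

453 mol/s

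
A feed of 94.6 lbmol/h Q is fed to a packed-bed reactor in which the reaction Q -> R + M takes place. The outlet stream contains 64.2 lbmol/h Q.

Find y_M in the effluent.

0.243

For Q: n = n₀ − 1ξ → 64.2 = 94.6 − 1ξ, giving ξ = 30.4 lbmol/h.
Outlet amounts (n = n₀ + ν ξ):
  Q: 94.6 − 1(30.4) = 64.2
  R: 0 + 1(30.4) = 30.4
  M: 0 + 1(30.4) = 30.4
Total out = 125 lbmol/h; y_M = 30.4 / 125 = 0.2432.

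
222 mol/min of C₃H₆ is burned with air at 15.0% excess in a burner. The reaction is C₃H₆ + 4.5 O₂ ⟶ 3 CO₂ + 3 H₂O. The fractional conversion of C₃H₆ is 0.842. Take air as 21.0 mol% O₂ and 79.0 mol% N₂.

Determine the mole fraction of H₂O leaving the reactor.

Stoichiometric O₂ = 4.5 × 222 = 999 mol/min; O₂ fed = 999 × 1.150 = 1149 mol/min.
N₂ fed = 1149 × 79/21 = 4322 mol/min.
Fuel reacted = 0.842 × 222 → ξ = 186.9 mol/min.
Outlet (n = n₀ + ν ξ):
  C₃H₆: 222 − 1(186.9) = 35.08
  O₂: 1149 − 4.5(186.9) = 307.7
  N₂: 4322 (inert)
  CO₂: 0 + 3(186.9) = 560.8
  H₂O: 0 + 3(186.9) = 560.8
Total out = 5786 mol/min; y_H₂O = 560.8 / 5786 = 0.09692.

0.0969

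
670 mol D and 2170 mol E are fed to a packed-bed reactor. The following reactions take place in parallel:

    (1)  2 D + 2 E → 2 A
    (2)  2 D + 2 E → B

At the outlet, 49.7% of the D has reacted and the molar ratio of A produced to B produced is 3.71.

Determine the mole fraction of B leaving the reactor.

0.0238

Conversion of D: D consumed = 0.497 × 670 = 333 mol = 2ξ₁ + 2ξ₂.
Selectivity: 2ξ₁ / (1ξ₂) = 3.71 → ξ₁ = 1.855 ξ₂.
Substitute: (2·1.855 + 2) ξ₂ = 333 → ξ₂ = 58.32 mol, ξ₁ = 108.2 mol.
Outlet amounts (n = n₀ + Σ ν·ξ):
  D: 670 − 2(108.2) − 2(58.32) = 337
  E: 2170 − 2(108.2) − 2(58.32) = 1837
  A: 0 + 2(108.2) = 216.4
  B: 0 + 1(58.32) = 58.32
Total out = 2449 mol; y_B = 58.32 / 2449 = 0.02382.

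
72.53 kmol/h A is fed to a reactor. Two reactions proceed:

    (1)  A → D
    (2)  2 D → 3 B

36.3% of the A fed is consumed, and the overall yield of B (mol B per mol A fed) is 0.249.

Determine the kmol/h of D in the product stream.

Conversion of A: A consumed = 1ξ₁ = 0.363 × 72.53 → ξ₁ = 26.33 kmol/h.
Yield of B: 3ξ₂ / 72.53 = 0.249 → ξ₂ = 6.02 kmol/h.
Outlet amounts (n = n₀ + Σ ν·ξ):
  A: 72.53 − 1(26.33) = 46.2
  D: 0 + 1(26.33) − 2(6.02) = 14.29
  B: 0 + 3(6.02) = 18.06

14.3 kmol/h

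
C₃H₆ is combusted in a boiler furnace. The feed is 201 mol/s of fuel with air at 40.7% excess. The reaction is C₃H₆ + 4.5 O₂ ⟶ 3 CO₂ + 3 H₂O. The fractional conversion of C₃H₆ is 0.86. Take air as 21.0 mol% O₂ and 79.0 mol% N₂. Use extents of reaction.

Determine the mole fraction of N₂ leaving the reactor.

0.754

Stoichiometric O₂ = 4.5 × 201 = 904.5 mol/s; O₂ fed = 904.5 × 1.407 = 1273 mol/s.
N₂ fed = 1273 × 79/21 = 4788 mol/s.
Fuel reacted = 0.86 × 201 → ξ = 172.9 mol/s.
Outlet (n = n₀ + ν ξ):
  C₃H₆: 201 − 1(172.9) = 28.14
  O₂: 1273 − 4.5(172.9) = 494.8
  N₂: 4788 (inert)
  CO₂: 0 + 3(172.9) = 518.6
  H₂O: 0 + 3(172.9) = 518.6
Total out = 6348 mol/s; y_N₂ = 4788 / 6348 = 0.7542.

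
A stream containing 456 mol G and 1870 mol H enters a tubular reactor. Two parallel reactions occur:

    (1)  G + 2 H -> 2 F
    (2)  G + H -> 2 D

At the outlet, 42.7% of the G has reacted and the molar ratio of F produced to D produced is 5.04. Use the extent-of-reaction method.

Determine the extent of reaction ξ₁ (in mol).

ξ₁ = 162 mol

Conversion of G: G consumed = 0.427 × 456 = 194.7 mol = 1ξ₁ + 1ξ₂.
Selectivity: 2ξ₁ / (2ξ₂) = 5.04 → ξ₁ = 5.04 ξ₂.
Substitute: (1·5.04 + 1) ξ₂ = 194.7 → ξ₂ = 32.24 mol, ξ₁ = 162.5 mol.
Outlet amounts (n = n₀ + Σ ν·ξ):
  G: 456 − 1(162.5) − 1(32.24) = 261.3
  H: 1870 − 2(162.5) − 1(32.24) = 1513
  F: 0 + 2(162.5) = 324.9
  D: 0 + 2(32.24) = 64.47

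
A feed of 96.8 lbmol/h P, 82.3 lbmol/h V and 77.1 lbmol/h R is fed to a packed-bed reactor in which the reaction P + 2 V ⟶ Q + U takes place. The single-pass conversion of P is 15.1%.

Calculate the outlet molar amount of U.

P reacted = 0.151 × 96.8 = 14.62 lbmol/h; ν_P = −1, so ξ = 14.62/1 = 14.62 lbmol/h.
Outlet amounts (n = n₀ + ν ξ):
  P: 96.8 − 1(14.62) = 82.18
  V: 82.3 − 2(14.62) = 53.07
  Q: 0 + 1(14.62) = 14.62
  U: 0 + 1(14.62) = 14.62
  R: 77.1 (inert)

14.6 lbmol/h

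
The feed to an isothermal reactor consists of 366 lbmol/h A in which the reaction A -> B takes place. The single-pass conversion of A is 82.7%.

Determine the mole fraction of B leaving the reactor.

A reacted = 0.827 × 366 = 302.7 lbmol/h; ν_A = −1, so ξ = 302.7/1 = 302.7 lbmol/h.
Outlet amounts (n = n₀ + ν ξ):
  A: 366 − 1(302.7) = 63.32
  B: 0 + 1(302.7) = 302.7
Total out = 366 lbmol/h; y_B = 302.7 / 366 = 0.827.

0.827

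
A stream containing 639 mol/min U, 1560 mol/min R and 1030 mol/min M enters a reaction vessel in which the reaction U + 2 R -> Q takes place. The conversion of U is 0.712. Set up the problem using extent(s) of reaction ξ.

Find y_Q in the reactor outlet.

U reacted = 0.712 × 639 = 455 mol/min; ν_U = −1, so ξ = 455/1 = 455 mol/min.
Outlet amounts (n = n₀ + ν ξ):
  U: 639 − 1(455) = 184
  R: 1560 − 2(455) = 650.1
  Q: 0 + 1(455) = 455
  M: 1030 (inert)
Total out = 2319 mol/min; y_Q = 455 / 2319 = 0.1962.

0.196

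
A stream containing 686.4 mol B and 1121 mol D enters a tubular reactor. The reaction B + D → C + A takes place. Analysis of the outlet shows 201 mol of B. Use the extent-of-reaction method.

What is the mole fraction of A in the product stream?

0.269

For B: n = n₀ − 1ξ → 201 = 686.4 − 1ξ, giving ξ = 485.4 mol.
Outlet amounts (n = n₀ + ν ξ):
  B: 686.4 − 1(485.4) = 201
  D: 1121 − 1(485.4) = 635.6
  C: 0 + 1(485.4) = 485.4
  A: 0 + 1(485.4) = 485.4
Total out = 1807 mol; y_A = 485.4 / 1807 = 0.2686.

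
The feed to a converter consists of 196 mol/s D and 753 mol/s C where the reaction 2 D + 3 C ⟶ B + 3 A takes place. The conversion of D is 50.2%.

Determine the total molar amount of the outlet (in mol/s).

D reacted = 0.502 × 196 = 98.39 mol/s; ν_D = −2, so ξ = 98.39/2 = 49.2 mol/s.
Outlet amounts (n = n₀ + ν ξ):
  D: 196 − 2(49.2) = 97.61
  C: 753 − 3(49.2) = 605.4
  B: 0 + 1(49.2) = 49.2
  A: 0 + 3(49.2) = 147.6
Total out = 97.61 + 605.4 + 49.2 + 147.6 = 899.8 mol/s.

900 mol/s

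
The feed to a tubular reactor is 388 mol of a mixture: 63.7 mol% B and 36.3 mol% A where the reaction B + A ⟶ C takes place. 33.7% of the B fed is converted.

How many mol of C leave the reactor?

B reacted = 0.337 × 247.2 = 83.29 mol; ν_B = −1, so ξ = 83.29/1 = 83.29 mol.
Outlet amounts (n = n₀ + ν ξ):
  B: 247.2 − 1(83.29) = 163.9
  A: 140.8 − 1(83.29) = 57.55
  C: 0 + 1(83.29) = 83.29

83.3 mol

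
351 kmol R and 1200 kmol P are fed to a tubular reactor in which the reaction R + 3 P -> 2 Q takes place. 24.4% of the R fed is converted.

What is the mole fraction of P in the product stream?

R reacted = 0.244 × 351 = 85.64 kmol; ν_R = −1, so ξ = 85.64/1 = 85.64 kmol.
Outlet amounts (n = n₀ + ν ξ):
  R: 351 − 1(85.64) = 265.4
  P: 1200 − 3(85.64) = 943.1
  Q: 0 + 2(85.64) = 171.3
Total out = 1380 kmol; y_P = 943.1 / 1380 = 0.6835.

0.684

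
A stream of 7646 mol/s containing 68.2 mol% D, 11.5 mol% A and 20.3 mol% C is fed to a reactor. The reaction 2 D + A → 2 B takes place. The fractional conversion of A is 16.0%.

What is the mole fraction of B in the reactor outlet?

0.0375

A reacted = 0.16 × 879.3 = 140.7 mol/s; ν_A = −1, so ξ = 140.7/1 = 140.7 mol/s.
Outlet amounts (n = n₀ + ν ξ):
  D: 5215 − 2(140.7) = 4933
  A: 879.3 − 1(140.7) = 738.6
  B: 0 + 2(140.7) = 281.4
  C: 1552 (inert)
Total out = 7505 mol/s; y_B = 281.4 / 7505 = 0.03749.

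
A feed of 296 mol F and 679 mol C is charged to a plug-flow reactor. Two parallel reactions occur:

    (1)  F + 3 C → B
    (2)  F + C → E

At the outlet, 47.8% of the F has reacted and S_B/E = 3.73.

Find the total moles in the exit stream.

610 mol

Conversion of F: F consumed = 0.478 × 296 = 141.5 mol = 1ξ₁ + 1ξ₂.
Selectivity: 1ξ₁ / (1ξ₂) = 3.73 → ξ₁ = 3.73 ξ₂.
Substitute: (1·3.73 + 1) ξ₂ = 141.5 → ξ₂ = 29.91 mol, ξ₁ = 111.6 mol.
Outlet amounts (n = n₀ + Σ ν·ξ):
  F: 296 − 1(111.6) − 1(29.91) = 154.5
  C: 679 − 3(111.6) − 1(29.91) = 314.4
  B: 0 + 1(111.6) = 111.6
  E: 0 + 1(29.91) = 29.91
Total out = 154.5 + 314.4 + 111.6 + 29.91 = 610.4 mol.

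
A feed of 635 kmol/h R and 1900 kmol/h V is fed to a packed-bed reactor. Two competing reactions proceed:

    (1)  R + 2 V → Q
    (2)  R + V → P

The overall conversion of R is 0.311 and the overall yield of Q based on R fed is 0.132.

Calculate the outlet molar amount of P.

Yield of Q: 1ξ₁ / 635 = 0.132 → ξ₁ = 83.82 kmol/h.
Conversion of R: 1ξ₁ + 1ξ₂ = 0.311 × 635 = 197.5 → ξ₂ = 113.7 kmol/h.
Outlet amounts (n = n₀ + Σ ν·ξ):
  R: 635 − 1(83.82) − 1(113.7) = 437.5
  V: 1900 − 2(83.82) − 1(113.7) = 1619
  Q: 0 + 1(83.82) = 83.82
  P: 0 + 1(113.7) = 113.7

114 kmol/h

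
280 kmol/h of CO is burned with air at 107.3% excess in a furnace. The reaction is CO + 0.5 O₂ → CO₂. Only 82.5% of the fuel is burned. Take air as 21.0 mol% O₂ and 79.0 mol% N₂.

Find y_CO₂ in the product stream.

0.149

Stoichiometric O₂ = 0.5 × 280 = 140 kmol/h; O₂ fed = 140 × 2.073 = 290.2 kmol/h.
N₂ fed = 290.2 × 79/21 = 1092 kmol/h.
Fuel reacted = 0.825 × 280 → ξ = 231 kmol/h.
Outlet (n = n₀ + ν ξ):
  CO: 280 − 1(231) = 49
  O₂: 290.2 − 0.5(231) = 174.7
  N₂: 1092 (inert)
  CO₂: 0 + 1(231) = 231
Total out = 1546 kmol/h; y_CO₂ = 231 / 1546 = 0.1494.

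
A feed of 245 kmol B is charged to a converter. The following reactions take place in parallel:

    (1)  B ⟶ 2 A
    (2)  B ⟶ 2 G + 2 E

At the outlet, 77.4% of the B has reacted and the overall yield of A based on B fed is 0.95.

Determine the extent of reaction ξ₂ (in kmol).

Yield of A: 2ξ₁ / 245 = 0.95 → ξ₁ = 116.4 kmol.
Conversion of B: 1ξ₁ + 1ξ₂ = 0.774 × 245 = 189.6 → ξ₂ = 73.25 kmol.
Outlet amounts (n = n₀ + Σ ν·ξ):
  B: 245 − 1(116.4) − 1(73.25) = 55.37
  A: 0 + 2(116.4) = 232.8
  G: 0 + 2(73.25) = 146.5
  E: 0 + 2(73.25) = 146.5

ξ₂ = 73.3 kmol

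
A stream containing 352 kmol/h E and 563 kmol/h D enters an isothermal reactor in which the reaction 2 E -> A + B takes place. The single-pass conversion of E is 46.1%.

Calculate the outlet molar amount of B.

E reacted = 0.461 × 352 = 162.3 kmol/h; ν_E = −2, so ξ = 162.3/2 = 81.14 kmol/h.
Outlet amounts (n = n₀ + ν ξ):
  E: 352 − 2(81.14) = 189.7
  A: 0 + 1(81.14) = 81.14
  B: 0 + 1(81.14) = 81.14
  D: 563 (inert)

81.1 kmol/h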